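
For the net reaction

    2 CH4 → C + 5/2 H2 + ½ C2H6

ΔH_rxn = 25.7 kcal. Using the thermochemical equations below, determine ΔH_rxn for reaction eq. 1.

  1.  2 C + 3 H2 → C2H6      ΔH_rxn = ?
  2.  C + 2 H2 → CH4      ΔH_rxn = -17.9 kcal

eq. 1 × 1/2 (scale by 1/2 for the 1/2 C2H6): contributes 1/2·x
eq. 2 reversed and × 2 (CH4 must end up as a reactant; ×2 to match 2 CH4 in the target): (-2)·(-17.9) = +35.8 kcal
+25.7 = (+35.8) + 1/2·x
x = (+25.7 − (+35.8)) / (1/2) = -20.2 kcal

ΔH_rxn = -20.2 kcal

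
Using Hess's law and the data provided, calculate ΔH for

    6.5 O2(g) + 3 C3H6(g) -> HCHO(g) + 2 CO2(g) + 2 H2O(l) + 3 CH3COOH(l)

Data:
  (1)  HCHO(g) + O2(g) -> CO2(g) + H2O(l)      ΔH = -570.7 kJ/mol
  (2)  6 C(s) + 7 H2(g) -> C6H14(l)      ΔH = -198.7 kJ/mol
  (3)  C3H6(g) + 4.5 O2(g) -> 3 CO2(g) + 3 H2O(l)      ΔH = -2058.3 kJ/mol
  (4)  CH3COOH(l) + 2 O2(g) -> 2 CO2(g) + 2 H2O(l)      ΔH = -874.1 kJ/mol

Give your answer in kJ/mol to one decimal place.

ΔH = -2981.9 kJ/mol

(1) reversed: +570.7 kJ/mol
(2): not needed.
(3) × 3: (3)·(-2058.3) = -6174.9 kJ/mol
(4) reversed and × 3: (-3)·(-874.1) = +2622.3 kJ/mol
By Hess's law, ΔH = (-1)·(-570.7) + (3)·(-2058.3) + (-3)·(-874.1) = -2981.9 kJ/mol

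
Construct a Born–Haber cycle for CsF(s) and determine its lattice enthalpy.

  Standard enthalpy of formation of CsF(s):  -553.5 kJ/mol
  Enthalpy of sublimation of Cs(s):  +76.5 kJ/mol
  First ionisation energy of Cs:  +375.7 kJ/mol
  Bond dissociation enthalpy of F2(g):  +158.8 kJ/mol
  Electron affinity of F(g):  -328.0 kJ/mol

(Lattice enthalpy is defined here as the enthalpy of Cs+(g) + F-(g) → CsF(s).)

U = -757.1 kJ/mol

ΔHf° = 1·ΔHsub + 1·(ΣIE) + 1/2·D(F2) + 1·EA + U
-553.5 = 1·(+76.5) + 1·(+375.7) + 1/2·(+158.8) + 1·(-328.0) + U
U = -553.5 − (+203.6) = -757.1 kJ/mol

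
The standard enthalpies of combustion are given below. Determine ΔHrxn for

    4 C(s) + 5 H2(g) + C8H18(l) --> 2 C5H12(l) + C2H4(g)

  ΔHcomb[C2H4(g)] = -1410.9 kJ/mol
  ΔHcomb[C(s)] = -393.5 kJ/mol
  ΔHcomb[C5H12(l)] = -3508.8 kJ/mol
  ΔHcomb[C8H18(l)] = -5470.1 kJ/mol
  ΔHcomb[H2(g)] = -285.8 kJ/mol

With combustion enthalpies, reactants minus products:
= [4·(-393.5) + 5·(-285.8) + 1·(-5470.1)] − [2·(-3508.8) + 1·(-1410.9)]
= -44.6 kJ/mol

ΔHrxn = -44.6 kJ/mol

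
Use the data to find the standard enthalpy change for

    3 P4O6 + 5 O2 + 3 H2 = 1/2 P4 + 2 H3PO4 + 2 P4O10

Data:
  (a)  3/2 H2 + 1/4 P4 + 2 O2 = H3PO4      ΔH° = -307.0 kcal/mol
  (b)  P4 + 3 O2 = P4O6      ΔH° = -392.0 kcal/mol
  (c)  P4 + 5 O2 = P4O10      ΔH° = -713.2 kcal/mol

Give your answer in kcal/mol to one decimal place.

(a) × 2 (×2 to match 2 H3PO4 in the target): (2)·(-307.0) = -614.0 kcal/mol
(b) reversed and × 3 (reverse to put P4O6 on the reactant side; ×3 to match 3 P4O6 in the target): (-3)·(-392.0) = +1176.0 kcal/mol
(c) × 2 (scale by 2 for the 2 P4O10): (2)·(-713.2) = -1426.4 kcal/mol
ΔH° = (2)·(-307.0) + (-3)·(-392.0) + (2)·(-713.2) = -864.4 kcal/mol

ΔH° = -864.4 kcal/mol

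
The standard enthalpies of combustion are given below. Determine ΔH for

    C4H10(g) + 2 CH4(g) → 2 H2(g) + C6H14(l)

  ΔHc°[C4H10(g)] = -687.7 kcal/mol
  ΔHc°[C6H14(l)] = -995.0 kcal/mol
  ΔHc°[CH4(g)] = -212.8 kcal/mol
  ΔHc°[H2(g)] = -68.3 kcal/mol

ΔH = 18.3 kcal/mol

Using ΔH = Σ nΔHc°(reactants) − Σ nΔHc°(products):
= [1·(-687.7) + 2·(-212.8)] − [2·(-68.3) + 1·(-995.0)]
= 18.3 kcal/mol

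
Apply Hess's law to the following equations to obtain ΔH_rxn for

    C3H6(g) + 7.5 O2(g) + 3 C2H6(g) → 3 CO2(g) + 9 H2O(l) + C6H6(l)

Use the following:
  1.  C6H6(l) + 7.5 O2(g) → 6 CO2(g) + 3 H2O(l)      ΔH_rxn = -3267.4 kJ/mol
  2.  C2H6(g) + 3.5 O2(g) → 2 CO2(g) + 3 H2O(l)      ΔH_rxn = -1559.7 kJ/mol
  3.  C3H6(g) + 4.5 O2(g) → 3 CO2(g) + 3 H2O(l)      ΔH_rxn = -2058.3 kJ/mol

ΔH_rxn = -3470.0 kJ/mol

eq. 1 reversed: +3267.4 kJ/mol
eq. 2 × 3: (3)·(-1559.7) = -4679.1 kJ/mol
eq. 3 as written: -2058.3 kJ/mol
Summing the manipulated equations, ΔH_rxn = (+3267.4) + (-4679.1) + (-2058.3) = -3470.0 kJ/mol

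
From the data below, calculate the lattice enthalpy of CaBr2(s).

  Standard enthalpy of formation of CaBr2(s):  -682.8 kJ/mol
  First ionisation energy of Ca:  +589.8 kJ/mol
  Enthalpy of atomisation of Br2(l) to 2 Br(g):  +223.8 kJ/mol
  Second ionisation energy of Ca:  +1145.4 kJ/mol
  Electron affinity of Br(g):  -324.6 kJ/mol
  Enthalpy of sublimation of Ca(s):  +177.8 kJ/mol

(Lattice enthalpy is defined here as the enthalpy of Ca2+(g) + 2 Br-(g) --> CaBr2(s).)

ΔHf° = 1·ΔHsub + 1·(ΣIE) + 1·D(Br2) + 2·EA + U
-682.8 = 1·(+177.8) + 1·(+1735.2) + 1·(+223.8) + 2·(-324.6) + U
U = -682.8 − (+1487.6) = -2170.4 kJ/mol

U = -2170.4 kJ/mol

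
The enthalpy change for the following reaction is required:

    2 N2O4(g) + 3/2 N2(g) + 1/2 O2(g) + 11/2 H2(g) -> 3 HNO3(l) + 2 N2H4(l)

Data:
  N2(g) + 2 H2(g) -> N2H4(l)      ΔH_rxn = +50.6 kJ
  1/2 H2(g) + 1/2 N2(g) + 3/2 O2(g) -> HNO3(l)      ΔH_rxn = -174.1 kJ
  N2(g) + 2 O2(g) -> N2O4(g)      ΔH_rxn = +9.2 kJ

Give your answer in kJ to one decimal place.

equation 1 × 2: (2)·(+50.6) = +101.2 kJ
equation 2 × 3: (3)·(-174.1) = -522.3 kJ
equation 3 reversed and × 2: (-2)·(+9.2) = -18.4 kJ
ΔH_rxn = (2)·(+50.6) + (3)·(-174.1) + (-2)·(+9.2) = -439.5 kJ

ΔH_rxn = -439.5 kJ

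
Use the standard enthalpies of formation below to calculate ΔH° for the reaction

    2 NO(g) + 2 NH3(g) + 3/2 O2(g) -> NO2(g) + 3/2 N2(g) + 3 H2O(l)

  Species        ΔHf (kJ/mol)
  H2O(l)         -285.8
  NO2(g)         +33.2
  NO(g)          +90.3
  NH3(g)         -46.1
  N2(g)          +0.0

ΔH° = -912.6 kJ/mol

Products: 1·(+33.2) + 3/2·(+0.0) + 3·(-285.8) = -824.2
Reactants: 2·(+90.3) + 2·(-46.1) + 3/2·(+0.0) = +88.4
ΔH° = (-824.2) − (+88.4) = -912.6 kJ/mol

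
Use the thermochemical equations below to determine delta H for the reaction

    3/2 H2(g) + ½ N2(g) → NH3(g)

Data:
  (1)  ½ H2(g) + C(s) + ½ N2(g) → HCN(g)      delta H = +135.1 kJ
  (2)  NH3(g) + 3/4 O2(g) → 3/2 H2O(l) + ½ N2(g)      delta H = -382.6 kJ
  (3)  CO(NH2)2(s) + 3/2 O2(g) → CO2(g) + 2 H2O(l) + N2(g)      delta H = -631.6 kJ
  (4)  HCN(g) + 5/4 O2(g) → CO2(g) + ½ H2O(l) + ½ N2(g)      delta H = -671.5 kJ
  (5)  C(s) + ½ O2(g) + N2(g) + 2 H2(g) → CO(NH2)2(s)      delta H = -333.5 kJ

(1) reversed: -135.1 kJ
(2) reversed: +382.6 kJ
(3) as written: -631.6 kJ
(4) reversed: +671.5 kJ
(5) as written: -333.5 kJ
delta H = (-1)·(+135.1) + (-1)·(-382.6) + (1)·(-631.6) + (-1)·(-671.5) + (1)·(-333.5) = -46.1 kJ

delta H = -46.1 kJ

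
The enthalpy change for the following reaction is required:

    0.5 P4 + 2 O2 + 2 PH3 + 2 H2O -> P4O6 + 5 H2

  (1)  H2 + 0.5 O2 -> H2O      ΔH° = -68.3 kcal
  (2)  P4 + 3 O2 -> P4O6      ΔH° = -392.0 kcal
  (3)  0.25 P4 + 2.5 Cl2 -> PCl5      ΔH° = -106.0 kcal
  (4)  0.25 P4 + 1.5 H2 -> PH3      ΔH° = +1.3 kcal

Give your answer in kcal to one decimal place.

ΔH° = -258.0 kcal

(1) reversed and × 2 (reverse to put H2O on the reactant side; scale by 2 for the 2 H2O): (-2)·(-68.3) = +136.6 kcal
(2) as written (P4O6 already on the product side): -392.0 kcal
(3): not needed (Cl2 appears nowhere else).
(4) reversed and × 2 (reverse to put PH3 on the reactant side; scale by 2 for the 2 PH3): (-2)·(+1.3) = -2.6 kcal
ΔH° = (+136.6) + (-392.0) + (-2.6) = -258.0 kcal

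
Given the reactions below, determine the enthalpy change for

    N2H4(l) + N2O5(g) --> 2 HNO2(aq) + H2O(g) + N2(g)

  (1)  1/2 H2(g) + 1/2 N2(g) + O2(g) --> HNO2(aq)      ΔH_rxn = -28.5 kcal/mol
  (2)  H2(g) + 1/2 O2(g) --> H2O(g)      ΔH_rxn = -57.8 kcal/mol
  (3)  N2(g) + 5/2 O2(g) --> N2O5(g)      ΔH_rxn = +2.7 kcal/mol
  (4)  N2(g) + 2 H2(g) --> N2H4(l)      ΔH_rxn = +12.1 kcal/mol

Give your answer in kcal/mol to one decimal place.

ΔH_rxn = -129.6 kcal/mol

(1) × 2: (2)·(-28.5) = -57.0 kcal/mol
(2) as written: -57.8 kcal/mol
(3) reversed: -2.7 kcal/mol
(4) reversed: -12.1 kcal/mol
ΔH_rxn = (2)·(-28.5) + (1)·(-57.8) + (-1)·(+2.7) + (-1)·(+12.1) = -129.6 kcal/mol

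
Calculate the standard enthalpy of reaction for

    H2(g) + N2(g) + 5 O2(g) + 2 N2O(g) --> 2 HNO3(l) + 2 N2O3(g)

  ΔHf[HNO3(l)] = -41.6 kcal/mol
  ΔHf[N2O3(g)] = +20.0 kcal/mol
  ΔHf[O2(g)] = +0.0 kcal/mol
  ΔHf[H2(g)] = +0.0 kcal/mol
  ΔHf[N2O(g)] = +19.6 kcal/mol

ΔH_rxn = -82.4 kcal/mol

Products: 2·(-41.6) + 2·(+20.0) = -43.2
Reactants: 1·(+0.0) + 1·(+0.0) + 5·(+0.0) + 2·(+19.6) = +39.2
ΔH_rxn = (-43.2) − (+39.2) = -82.4 kcal/mol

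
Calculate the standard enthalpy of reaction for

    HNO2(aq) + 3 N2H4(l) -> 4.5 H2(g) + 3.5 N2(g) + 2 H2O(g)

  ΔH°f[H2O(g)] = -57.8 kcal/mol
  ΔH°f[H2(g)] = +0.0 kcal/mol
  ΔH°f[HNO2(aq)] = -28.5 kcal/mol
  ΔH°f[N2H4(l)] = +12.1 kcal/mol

ΔH°rxn = Σ nΔHf°(products) − Σ nΔHf°(reactants).
Products: 9/2·(+0.0) + 7/2·(+0.0) + 2·(-57.8) = -115.6
Reactants: 1·(-28.5) + 3·(+12.1) = +7.8
ΔHrxn = (-115.6) − (+7.8) = -123.4 kcal/mol

ΔHrxn = -123.4 kcal/mol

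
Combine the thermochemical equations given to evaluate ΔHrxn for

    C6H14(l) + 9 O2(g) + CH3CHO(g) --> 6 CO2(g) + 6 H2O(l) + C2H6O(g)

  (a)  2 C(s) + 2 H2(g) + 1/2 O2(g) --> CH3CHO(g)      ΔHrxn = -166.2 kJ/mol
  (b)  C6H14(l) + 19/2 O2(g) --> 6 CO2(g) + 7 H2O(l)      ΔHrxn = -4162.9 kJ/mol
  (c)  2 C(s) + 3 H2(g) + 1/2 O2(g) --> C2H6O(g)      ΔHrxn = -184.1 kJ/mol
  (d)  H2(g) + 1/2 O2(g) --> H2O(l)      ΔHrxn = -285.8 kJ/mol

ΔHrxn = -3895.0 kJ/mol

(a) reversed: +166.2 kJ/mol
(b) as written: -4162.9 kJ/mol
(c) as written: -184.1 kJ/mol
(d) reversed: +285.8 kJ/mol
Summing the manipulated equations, ΔHrxn = (-1)·(-166.2) + (1)·(-4162.9) + (1)·(-184.1) + (-1)·(-285.8) = -3895.0 kJ/mol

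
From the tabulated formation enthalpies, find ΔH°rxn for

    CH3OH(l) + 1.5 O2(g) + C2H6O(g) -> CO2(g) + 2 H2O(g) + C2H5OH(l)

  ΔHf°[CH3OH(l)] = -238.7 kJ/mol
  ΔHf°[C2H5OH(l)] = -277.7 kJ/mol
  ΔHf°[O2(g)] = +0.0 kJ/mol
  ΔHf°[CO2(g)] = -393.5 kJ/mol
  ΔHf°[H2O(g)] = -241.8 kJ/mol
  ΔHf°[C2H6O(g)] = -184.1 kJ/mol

ΔH°rxn = -732.0 kJ/mol

Products: 1·(-393.5) + 2·(-241.8) + 1·(-277.7) = -1154.8
Reactants: 1·(-238.7) + 3/2·(+0.0) + 1·(-184.1) = -422.8
ΔH°rxn = (-1154.8) − (-422.8) = -732.0 kJ/mol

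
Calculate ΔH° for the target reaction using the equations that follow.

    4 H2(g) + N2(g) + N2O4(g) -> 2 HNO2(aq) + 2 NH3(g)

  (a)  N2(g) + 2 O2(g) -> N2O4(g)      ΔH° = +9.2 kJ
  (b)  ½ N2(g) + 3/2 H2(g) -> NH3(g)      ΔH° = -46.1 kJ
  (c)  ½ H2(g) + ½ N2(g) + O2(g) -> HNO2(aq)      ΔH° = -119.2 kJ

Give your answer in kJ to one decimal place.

(a) reversed (reverse to put N2O4(g) on the reactant side): -9.2 kJ
(b) × 2 (scale by 2 for the 2 NH3(g)): (2)·(-46.1) = -92.2 kJ
(c) × 2 (×2 to match 2 HNO2(aq) in the target): (2)·(-119.2) = -238.4 kJ
ΔH° = (-9.2) + (-92.2) + (-238.4) = -339.8 kJ

ΔH° = -339.8 kJ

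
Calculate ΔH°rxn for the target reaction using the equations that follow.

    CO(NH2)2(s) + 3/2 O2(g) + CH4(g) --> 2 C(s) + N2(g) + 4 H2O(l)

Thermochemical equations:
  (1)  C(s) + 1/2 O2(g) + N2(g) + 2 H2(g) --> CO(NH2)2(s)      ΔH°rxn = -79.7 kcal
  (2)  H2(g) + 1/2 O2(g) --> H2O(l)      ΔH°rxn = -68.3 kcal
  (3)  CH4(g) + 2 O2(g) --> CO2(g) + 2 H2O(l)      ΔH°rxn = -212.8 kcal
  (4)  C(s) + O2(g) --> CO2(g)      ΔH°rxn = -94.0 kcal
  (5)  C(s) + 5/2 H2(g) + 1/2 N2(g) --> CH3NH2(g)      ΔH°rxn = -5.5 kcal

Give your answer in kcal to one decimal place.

(1) reversed: +79.7 kcal
(2) × 2: (2)·(-68.3) = -136.6 kcal
(3) as written: -212.8 kcal
(4) reversed: +94.0 kcal
(5): not needed.
ΔH°rxn = (+79.7) + (-136.6) + (-212.8) + (+94.0) = -175.7 kcal

ΔH°rxn = -175.7 kcal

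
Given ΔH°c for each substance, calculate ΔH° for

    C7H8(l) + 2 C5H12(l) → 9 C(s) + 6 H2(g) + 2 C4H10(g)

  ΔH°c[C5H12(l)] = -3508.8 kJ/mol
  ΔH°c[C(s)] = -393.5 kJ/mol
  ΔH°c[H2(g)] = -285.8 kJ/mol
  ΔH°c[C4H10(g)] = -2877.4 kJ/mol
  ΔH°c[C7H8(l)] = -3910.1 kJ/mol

ΔH° = 83.4 kJ/mol

With combustion enthalpies, reactants minus products:
= [1·(-3910.1) + 2·(-3508.8)] − [9·(-393.5) + 6·(-285.8) + 2·(-2877.4)]
= 83.4 kJ/mol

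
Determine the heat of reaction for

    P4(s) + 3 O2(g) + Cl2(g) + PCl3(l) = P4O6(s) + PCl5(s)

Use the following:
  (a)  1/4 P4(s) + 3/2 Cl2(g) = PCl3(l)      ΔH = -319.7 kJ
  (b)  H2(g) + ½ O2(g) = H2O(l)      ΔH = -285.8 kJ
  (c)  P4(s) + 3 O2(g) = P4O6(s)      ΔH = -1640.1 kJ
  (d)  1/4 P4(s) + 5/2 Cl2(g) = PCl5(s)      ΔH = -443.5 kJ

ΔH = -1763.9 kJ

(a) reversed: +319.7 kJ
(b): not needed.
(c) as written: -1640.1 kJ
(d) as written: -443.5 kJ
ΔH = (+319.7) + (-1640.1) + (-443.5) = -1763.9 kJ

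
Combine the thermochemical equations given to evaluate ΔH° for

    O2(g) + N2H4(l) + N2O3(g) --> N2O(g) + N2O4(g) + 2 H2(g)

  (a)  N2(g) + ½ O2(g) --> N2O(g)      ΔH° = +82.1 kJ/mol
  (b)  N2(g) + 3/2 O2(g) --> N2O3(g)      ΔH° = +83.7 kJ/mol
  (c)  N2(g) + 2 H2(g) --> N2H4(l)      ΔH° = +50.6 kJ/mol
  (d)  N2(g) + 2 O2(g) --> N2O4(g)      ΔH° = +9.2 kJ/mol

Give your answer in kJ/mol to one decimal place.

ΔH° = -43.0 kJ/mol

(a) as written: +82.1 kJ/mol
(b) reversed: -83.7 kJ/mol
(c) reversed: -50.6 kJ/mol
(d) as written: +9.2 kJ/mol
Summing the manipulated equations, ΔH° = (+82.1) + (-83.7) + (-50.6) + (+9.2) = -43.0 kJ/mol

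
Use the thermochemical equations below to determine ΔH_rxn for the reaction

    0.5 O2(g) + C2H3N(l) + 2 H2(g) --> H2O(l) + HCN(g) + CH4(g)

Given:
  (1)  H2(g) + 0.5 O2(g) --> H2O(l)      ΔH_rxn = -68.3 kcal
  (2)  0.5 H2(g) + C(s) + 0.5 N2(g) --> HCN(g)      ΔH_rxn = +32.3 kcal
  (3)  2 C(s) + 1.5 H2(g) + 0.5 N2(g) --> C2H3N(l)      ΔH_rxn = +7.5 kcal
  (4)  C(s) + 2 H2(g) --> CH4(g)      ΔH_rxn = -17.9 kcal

ΔH_rxn = -61.4 kcal

(1) as written: -68.3 kcal
(2) as written: +32.3 kcal
(3) reversed: -7.5 kcal
(4) as written: -17.9 kcal
Since enthalpy is a state function, ΔH_rxn = (1)·(-68.3) + (1)·(+32.3) + (-1)·(+7.5) + (1)·(-17.9) = -61.4 kcal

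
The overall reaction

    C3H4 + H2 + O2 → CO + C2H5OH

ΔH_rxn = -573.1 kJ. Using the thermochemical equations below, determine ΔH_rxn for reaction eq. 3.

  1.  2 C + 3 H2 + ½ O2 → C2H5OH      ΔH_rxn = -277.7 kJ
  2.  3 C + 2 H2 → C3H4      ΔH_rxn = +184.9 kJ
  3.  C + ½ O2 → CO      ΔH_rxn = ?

ΔH_rxn = -110.5 kJ

eq. 1 as written: -277.7 kJ
eq. 2 reversed: -184.9 kJ
eq. 3 as written: contributes x
-573.1 = (-277.7) + (-184.9) + x
x = (-573.1 − (-462.6)) / (1) = -110.5 kJ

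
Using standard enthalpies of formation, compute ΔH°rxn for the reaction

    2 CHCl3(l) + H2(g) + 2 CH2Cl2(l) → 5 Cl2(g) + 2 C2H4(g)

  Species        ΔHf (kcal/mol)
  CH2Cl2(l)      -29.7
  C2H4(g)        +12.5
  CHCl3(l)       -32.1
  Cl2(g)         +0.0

ΔH°rxn = 148.6 kcal/mol

Products: 5·(+0.0) + 2·(+12.5) = +25.0
Reactants: 2·(-32.1) + 1·(+0.0) + 2·(-29.7) = -123.6
ΔH°rxn = (+25.0) − (-123.6) = 148.6 kcal/mol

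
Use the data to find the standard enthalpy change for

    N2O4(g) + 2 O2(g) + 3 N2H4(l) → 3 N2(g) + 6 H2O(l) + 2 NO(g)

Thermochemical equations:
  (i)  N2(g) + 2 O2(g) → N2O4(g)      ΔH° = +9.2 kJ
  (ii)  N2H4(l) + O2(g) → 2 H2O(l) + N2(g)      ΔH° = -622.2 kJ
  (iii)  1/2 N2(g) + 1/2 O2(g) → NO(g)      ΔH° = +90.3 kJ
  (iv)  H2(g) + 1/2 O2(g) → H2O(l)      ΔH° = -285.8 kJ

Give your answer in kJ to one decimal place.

(i) reversed (reverse to put N2O4(g) on the reactant side): -9.2 kJ
(ii) × 3 (×3 to match 3 N2H4(l) in the target): (3)·(-622.2) = -1866.6 kJ
(iii) × 2 (scale by 2 for the 2 NO(g)): (2)·(+90.3) = +180.6 kJ
(iv): not needed (H2(g) appears nowhere else).
By Hess's law, ΔH° = (-9.2) + (-1866.6) + (+180.6) = -1695.2 kJ

ΔH° = -1695.2 kJ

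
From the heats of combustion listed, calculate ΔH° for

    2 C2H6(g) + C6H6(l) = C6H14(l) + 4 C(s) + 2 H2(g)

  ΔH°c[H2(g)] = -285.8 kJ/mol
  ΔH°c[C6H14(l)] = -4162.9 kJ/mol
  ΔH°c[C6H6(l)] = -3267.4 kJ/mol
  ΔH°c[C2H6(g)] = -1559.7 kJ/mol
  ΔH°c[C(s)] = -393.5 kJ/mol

Using ΔH = Σ nΔHc°(reactants) − Σ nΔHc°(products):
= [2·(-1559.7) + 1·(-3267.4)] − [1·(-4162.9) + 4·(-393.5) + 2·(-285.8)]
= -78.3 kJ/mol

ΔH° = -78.3 kJ/mol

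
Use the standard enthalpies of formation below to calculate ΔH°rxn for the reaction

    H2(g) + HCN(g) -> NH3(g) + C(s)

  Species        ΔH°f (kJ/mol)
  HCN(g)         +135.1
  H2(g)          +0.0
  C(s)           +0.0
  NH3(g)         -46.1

ΔH°rxn = -181.2 kJ/mol

Products: 1·(-46.1) + 1·(+0.0) = -46.1
Reactants: 1·(+0.0) + 1·(+135.1) = +135.1
ΔH°rxn = (-46.1) − (+135.1) = -181.2 kJ/mol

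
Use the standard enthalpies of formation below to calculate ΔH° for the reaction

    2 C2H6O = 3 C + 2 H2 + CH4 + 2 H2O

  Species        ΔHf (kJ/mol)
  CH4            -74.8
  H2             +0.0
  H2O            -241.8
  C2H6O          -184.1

ΔH°rxn = Σ nΔHf°(products) − Σ nΔHf°(reactants).
Products: 3·(+0.0) + 2·(+0.0) + 1·(-74.8) + 2·(-241.8) = -558.4
Reactants: 2·(-184.1) = -368.2
ΔH° = (-558.4) − (-368.2) = -190.2 kJ/mol

ΔH° = -190.2 kJ/mol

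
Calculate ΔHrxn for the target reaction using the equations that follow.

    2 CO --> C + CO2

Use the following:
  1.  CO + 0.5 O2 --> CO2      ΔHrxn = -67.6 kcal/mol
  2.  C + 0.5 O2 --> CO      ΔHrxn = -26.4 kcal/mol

ΔHrxn = -41.2 kcal/mol

eq. 1 as written: -67.6 kcal/mol
eq. 2 reversed: +26.4 kcal/mol
Since enthalpy is a state function, ΔHrxn = (1)·(-67.6) + (-1)·(-26.4) = -41.2 kcal/mol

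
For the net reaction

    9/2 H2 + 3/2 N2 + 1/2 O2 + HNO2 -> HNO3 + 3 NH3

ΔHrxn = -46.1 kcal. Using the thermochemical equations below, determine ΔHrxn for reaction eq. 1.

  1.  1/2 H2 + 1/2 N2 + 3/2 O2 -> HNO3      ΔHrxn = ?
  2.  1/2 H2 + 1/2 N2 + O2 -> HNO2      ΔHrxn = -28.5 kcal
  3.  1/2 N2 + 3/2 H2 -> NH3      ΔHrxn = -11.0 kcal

ΔHrxn = -41.6 kcal

eq. 1 as written (HNO3 already on the product side): contributes x
eq. 2 reversed (reverse to put HNO2 on the reactant side): +28.5 kcal
eq. 3 × 3 (scale by 3 for the 3 NH3): (3)·(-11.0) = -33.0 kcal
-46.1 = (+28.5) + (-33.0) + x
x = (-46.1 − (-4.5)) / (1) = -41.6 kcal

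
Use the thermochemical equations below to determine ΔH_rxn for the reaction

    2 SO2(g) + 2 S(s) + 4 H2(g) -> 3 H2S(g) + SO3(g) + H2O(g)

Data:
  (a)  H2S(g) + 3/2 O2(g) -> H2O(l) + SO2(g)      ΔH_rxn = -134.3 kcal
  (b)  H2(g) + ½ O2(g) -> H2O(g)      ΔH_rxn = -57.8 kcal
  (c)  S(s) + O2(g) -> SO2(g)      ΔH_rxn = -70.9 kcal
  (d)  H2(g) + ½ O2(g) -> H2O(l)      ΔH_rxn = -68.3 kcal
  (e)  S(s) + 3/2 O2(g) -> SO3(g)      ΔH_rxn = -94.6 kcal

ΔH_rxn = -25.3 kcal

(a) reversed and × 3 (reverse to put H2S(g) on the product side; scale by 3 for the 3 H2S(g)): (-3)·(-134.3) = +402.9 kcal
(b) as written (H2O(g) already on the product side): -57.8 kcal
(c) as written: -70.9 kcal
(d) × 3: (3)·(-68.3) = -204.9 kcal
(e) as written (SO3(g) already on the product side): -94.6 kcal
ΔH_rxn = (-3)·(-134.3) + (1)·(-57.8) + (1)·(-70.9) + (3)·(-68.3) + (1)·(-94.6) = -25.3 kcal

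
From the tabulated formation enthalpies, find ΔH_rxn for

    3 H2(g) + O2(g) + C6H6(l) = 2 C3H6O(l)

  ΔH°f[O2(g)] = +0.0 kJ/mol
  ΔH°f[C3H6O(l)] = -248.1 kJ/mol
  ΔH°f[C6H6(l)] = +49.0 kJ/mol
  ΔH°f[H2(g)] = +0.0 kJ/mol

ΔH_rxn = -545.2 kJ/mol

Products: 2·(-248.1) = -496.2
Reactants: 3·(+0.0) + 1·(+0.0) + 1·(+49.0) = +49.0
ΔH_rxn = (-496.2) − (+49.0) = -545.2 kJ/mol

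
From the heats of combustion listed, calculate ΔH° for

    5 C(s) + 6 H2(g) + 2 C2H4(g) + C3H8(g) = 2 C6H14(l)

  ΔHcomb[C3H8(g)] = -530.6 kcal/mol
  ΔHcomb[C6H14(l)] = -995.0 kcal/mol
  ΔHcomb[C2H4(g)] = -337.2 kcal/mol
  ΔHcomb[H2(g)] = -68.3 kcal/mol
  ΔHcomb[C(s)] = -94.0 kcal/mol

ΔH° = -94.8 kcal/mol

Using ΔH = Σ nΔHc°(reactants) − Σ nΔHc°(products):
= [5·(-94.0) + 6·(-68.3) + 2·(-337.2) + 1·(-530.6)] − [2·(-995.0)]
= -94.8 kcal/mol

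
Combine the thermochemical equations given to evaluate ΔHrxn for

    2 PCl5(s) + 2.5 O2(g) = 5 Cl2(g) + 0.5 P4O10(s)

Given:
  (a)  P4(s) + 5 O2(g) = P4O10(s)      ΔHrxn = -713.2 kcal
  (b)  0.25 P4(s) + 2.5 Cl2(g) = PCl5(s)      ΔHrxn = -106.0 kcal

(a) × 1/2: (1/2)·(-713.2) = -356.6 kcal
(b) reversed and × 2: (-2)·(-106.0) = +212.0 kcal
By Hess's law, ΔHrxn = (1/2)·(-713.2) + (-2)·(-106.0) = -144.6 kcal

ΔHrxn = -144.6 kcal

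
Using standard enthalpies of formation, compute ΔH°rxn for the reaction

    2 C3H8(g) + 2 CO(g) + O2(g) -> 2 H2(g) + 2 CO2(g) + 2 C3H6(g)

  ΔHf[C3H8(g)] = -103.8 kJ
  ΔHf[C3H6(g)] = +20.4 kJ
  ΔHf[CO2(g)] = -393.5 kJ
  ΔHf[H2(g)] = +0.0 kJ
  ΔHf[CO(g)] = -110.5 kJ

Products: 2·(+0.0) + 2·(-393.5) + 2·(+20.4) = -746.2
Reactants: 2·(-103.8) + 2·(-110.5) + 1·(+0.0) = -428.6
ΔH°rxn = (-746.2) − (-428.6) = -317.6 kJ

ΔH°rxn = -317.6 kJ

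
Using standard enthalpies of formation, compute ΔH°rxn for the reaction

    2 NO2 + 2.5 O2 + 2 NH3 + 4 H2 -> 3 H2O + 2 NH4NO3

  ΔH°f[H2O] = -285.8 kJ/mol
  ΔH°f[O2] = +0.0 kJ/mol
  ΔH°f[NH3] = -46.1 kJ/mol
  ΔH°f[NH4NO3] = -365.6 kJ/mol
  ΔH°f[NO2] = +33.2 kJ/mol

Products: 3·(-285.8) + 2·(-365.6) = -1588.6
Reactants: 2·(+33.2) + 5/2·(+0.0) + 2·(-46.1) + 4·(+0.0) = -25.8
ΔH°rxn = (-1588.6) − (-25.8) = -1562.8 kJ/mol

ΔH°rxn = -1562.8 kJ/mol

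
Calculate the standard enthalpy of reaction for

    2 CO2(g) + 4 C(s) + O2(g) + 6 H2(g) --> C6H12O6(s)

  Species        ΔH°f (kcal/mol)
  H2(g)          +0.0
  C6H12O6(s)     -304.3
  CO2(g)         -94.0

ΔH_rxn = -116.3 kcal/mol

ΔH°rxn = Σ nΔHf°(products) − Σ nΔHf°(reactants).
Products: 1·(-304.3) = -304.3
Reactants: 2·(-94.0) + 4·(+0.0) + 1·(+0.0) + 6·(+0.0) = -188.0
ΔH_rxn = (-304.3) − (-188.0) = -116.3 kcal/mol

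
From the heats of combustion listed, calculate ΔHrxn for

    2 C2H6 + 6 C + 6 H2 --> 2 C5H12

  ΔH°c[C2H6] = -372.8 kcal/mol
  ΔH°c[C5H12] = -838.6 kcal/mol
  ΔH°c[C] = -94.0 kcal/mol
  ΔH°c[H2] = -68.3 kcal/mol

ΔHrxn = -42.2 kcal/mol

Using ΔH = Σ nΔHc°(reactants) − Σ nΔHc°(products):
= [2·(-372.8) + 6·(-94.0) + 6·(-68.3)] − [2·(-838.6)]
= -42.2 kcal/mol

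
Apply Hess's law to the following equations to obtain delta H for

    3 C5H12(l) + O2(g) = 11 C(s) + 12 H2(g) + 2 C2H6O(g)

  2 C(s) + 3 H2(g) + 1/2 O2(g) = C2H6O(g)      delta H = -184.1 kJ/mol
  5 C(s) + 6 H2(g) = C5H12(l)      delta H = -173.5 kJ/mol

delta H = 152.3 kJ/mol

equation 1 × 2: (2)·(-184.1) = -368.2 kJ/mol
equation 2 reversed and × 3: (-3)·(-173.5) = +520.5 kJ/mol
delta H = (2)·(-184.1) + (-3)·(-173.5) = 152.3 kJ/mol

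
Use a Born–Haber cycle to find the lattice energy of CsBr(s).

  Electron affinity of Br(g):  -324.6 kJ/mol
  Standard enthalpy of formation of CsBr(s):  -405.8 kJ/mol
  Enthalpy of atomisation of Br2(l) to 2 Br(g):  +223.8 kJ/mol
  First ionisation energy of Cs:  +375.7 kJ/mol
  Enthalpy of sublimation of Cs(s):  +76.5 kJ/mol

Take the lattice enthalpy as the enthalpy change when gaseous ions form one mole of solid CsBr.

U = -645.3 kJ/mol

ΔHf° = 1·ΔHsub + 1·(ΣIE) + 1/2·D(Br2) + 1·EA + U
-405.8 = 1·(+76.5) + 1·(+375.7) + 1/2·(+223.8) + 1·(-324.6) + U
U = -405.8 − (+239.5) = -645.3 kJ/mol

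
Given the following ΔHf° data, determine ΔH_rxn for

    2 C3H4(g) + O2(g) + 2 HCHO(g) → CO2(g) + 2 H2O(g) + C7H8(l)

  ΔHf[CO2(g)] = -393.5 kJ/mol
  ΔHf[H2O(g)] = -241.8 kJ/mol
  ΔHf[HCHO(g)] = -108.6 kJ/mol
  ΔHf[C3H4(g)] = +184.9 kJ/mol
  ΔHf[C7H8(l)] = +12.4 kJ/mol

ΔH_rxn = -1017.3 kJ/mol

Products: 1·(-393.5) + 2·(-241.8) + 1·(+12.4) = -864.7
Reactants: 2·(+184.9) + 1·(+0.0) + 2·(-108.6) = +152.6
ΔH_rxn = (-864.7) − (+152.6) = -1017.3 kJ/mol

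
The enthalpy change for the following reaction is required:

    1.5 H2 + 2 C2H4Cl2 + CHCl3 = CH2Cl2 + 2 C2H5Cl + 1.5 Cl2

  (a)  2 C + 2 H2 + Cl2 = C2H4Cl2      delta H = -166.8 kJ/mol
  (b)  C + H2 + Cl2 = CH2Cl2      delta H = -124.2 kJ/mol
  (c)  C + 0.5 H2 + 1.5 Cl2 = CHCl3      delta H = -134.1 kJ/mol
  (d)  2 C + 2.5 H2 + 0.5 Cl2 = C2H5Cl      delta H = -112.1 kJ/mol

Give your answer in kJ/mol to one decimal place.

delta H = 119.3 kJ/mol

(a) reversed and × 2 (C2H4Cl2 must end up as a reactant; scale by 2 for the 2 C2H4Cl2): (-2)·(-166.8) = +333.6 kJ/mol
(b) as written (CH2Cl2 already on the product side): -124.2 kJ/mol
(c) reversed (reverse to put CHCl3 on the reactant side): +134.1 kJ/mol
(d) × 2 (×2 to match 2 C2H5Cl in the target): (2)·(-112.1) = -224.2 kJ/mol
By Hess's law, delta H = (+333.6) + (-124.2) + (+134.1) + (-224.2) = 119.3 kJ/mol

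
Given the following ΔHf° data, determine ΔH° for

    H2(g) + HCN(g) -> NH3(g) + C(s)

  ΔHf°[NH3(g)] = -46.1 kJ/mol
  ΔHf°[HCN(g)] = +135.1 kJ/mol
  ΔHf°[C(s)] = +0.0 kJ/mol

ΔH° = -181.2 kJ/mol

ΔH°rxn = Σ nΔHf°(products) − Σ nΔHf°(reactants).
Products: 1·(-46.1) + 1·(+0.0) = -46.1
Reactants: 1·(+0.0) + 1·(+135.1) = +135.1
ΔH° = (-46.1) − (+135.1) = -181.2 kJ/mol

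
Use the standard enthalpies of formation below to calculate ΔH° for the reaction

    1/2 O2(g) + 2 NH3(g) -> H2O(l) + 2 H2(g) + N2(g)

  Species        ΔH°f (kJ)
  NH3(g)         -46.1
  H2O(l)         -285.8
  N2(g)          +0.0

Products: 1·(-285.8) + 2·(+0.0) + 1·(+0.0) = -285.8
Reactants: 1/2·(+0.0) + 2·(-46.1) = -92.2
ΔH° = (-285.8) − (-92.2) = -193.6 kJ

ΔH° = -193.6 kJ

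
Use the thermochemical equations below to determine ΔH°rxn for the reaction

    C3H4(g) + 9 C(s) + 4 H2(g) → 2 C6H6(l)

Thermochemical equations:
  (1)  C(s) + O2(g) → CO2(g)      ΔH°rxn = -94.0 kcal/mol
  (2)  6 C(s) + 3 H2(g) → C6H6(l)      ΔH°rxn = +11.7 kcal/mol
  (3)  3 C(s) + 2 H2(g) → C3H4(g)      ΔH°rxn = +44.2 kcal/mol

ΔH°rxn = -20.8 kcal/mol

(1): not needed.
(2) × 2: (2)·(+11.7) = +23.4 kcal/mol
(3) reversed: -44.2 kcal/mol
Combining the equations, ΔH°rxn = (2)·(+11.7) + (-1)·(+44.2) = -20.8 kcal/mol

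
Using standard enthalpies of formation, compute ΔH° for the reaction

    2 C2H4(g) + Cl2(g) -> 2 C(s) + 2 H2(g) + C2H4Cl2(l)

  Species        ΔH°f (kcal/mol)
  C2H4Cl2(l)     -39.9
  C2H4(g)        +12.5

ΔH° = -64.9 kcal/mol

Products: 2·(+0.0) + 2·(+0.0) + 1·(-39.9) = -39.9
Reactants: 2·(+12.5) + 1·(+0.0) = +25.0
ΔH° = (-39.9) − (+25.0) = -64.9 kcal/mol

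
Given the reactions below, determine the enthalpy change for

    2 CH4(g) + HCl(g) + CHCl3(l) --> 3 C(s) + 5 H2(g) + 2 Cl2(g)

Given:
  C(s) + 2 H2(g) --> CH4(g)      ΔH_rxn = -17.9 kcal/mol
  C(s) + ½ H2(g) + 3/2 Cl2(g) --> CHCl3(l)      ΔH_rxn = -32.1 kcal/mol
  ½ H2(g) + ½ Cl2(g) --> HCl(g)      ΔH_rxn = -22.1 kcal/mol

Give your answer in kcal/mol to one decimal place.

ΔH_rxn = 90.0 kcal/mol

equation 1 reversed and × 2 (reverse to put CH4(g) on the reactant side; ×2 to match 2 CH4(g) in the target): (-2)·(-17.9) = +35.8 kcal/mol
equation 2 reversed (reverse to put CHCl3(l) on the reactant side): +32.1 kcal/mol
equation 3 reversed (reverse to put HCl(g) on the reactant side): +22.1 kcal/mol
ΔH_rxn = (+35.8) + (+32.1) + (+22.1) = 90.0 kcal/mol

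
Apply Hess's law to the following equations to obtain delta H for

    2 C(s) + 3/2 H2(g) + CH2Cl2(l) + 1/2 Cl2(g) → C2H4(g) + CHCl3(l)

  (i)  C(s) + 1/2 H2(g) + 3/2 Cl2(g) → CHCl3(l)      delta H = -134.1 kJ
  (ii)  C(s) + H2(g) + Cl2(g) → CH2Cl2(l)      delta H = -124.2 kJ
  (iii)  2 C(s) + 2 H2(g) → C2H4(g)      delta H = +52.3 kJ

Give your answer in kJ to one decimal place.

(i) as written (CHCl3(l) already on the product side): -134.1 kJ
(ii) reversed (reverse to put CH2Cl2(l) on the reactant side): +124.2 kJ
(iii) as written (C2H4(g) already on the product side): +52.3 kJ
By Hess's law, delta H = (-134.1) + (+124.2) + (+52.3) = 42.4 kJ

delta H = 42.4 kJ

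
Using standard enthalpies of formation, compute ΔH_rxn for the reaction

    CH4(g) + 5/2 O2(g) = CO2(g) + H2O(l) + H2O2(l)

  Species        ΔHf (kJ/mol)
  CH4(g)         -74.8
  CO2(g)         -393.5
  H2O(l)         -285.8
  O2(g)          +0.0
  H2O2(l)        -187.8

ΔH_rxn = -792.3 kJ/mol

Products: 1·(-393.5) + 1·(-285.8) + 1·(-187.8) = -867.1
Reactants: 1·(-74.8) + 5/2·(+0.0) = -74.8
ΔH_rxn = (-867.1) − (-74.8) = -792.3 kJ/mol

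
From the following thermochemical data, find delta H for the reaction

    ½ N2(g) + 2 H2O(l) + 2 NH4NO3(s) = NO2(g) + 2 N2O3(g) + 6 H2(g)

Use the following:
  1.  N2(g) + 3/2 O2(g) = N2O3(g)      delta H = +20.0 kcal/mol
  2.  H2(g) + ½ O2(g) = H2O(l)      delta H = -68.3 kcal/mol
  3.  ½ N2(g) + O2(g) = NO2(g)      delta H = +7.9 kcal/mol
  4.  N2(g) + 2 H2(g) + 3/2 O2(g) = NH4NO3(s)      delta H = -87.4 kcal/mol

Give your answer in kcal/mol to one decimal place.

delta H = 359.3 kcal/mol

eq. 1 × 2: (2)·(+20.0) = +40.0 kcal/mol
eq. 2 reversed and × 2: (-2)·(-68.3) = +136.6 kcal/mol
eq. 3 as written: +7.9 kcal/mol
eq. 4 reversed and × 2: (-2)·(-87.4) = +174.8 kcal/mol
By Hess's law, delta H = (+40.0) + (+136.6) + (+7.9) + (+174.8) = 359.3 kcal/mol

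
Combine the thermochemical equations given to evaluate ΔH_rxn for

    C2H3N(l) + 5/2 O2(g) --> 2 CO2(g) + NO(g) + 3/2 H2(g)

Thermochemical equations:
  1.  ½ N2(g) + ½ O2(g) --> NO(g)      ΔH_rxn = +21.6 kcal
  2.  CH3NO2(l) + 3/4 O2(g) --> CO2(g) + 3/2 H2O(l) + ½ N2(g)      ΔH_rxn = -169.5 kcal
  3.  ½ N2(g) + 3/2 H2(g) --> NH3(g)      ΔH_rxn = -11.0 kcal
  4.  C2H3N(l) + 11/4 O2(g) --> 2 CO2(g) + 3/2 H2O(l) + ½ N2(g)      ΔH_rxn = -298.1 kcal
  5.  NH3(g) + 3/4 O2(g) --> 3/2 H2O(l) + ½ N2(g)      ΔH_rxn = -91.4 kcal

ΔH_rxn = -174.1 kcal

eq. 1 as written (NO(g) already on the product side): +21.6 kcal
eq. 2: not needed (CH3NO2(l) appears nowhere else).
eq. 3 reversed (reverse to put H2(g) on the product side): +11.0 kcal
eq. 4 as written (C2H3N(l) already on the reactant side): -298.1 kcal
eq. 5 reversed: +91.4 kcal
By Hess's law, ΔH_rxn = (1)·(+21.6) + (-1)·(-11.0) + (1)·(-298.1) + (-1)·(-91.4) = -174.1 kcal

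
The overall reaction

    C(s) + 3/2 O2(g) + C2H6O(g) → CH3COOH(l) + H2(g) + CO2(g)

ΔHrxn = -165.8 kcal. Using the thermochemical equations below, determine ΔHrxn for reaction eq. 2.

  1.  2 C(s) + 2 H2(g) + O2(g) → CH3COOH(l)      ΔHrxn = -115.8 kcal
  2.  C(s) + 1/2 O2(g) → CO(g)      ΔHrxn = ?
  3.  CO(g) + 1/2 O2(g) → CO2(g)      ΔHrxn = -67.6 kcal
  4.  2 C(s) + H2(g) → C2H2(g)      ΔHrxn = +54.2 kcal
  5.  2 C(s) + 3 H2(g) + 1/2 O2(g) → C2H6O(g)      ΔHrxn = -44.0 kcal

ΔHrxn = -26.4 kcal

eq. 1 as written: -115.8 kcal
eq. 2 as written: contributes x
eq. 3 as written: -67.6 kcal
eq. 4: not needed.
eq. 5 reversed: +44.0 kcal
-165.8 = (-115.8) + (-67.6) + (+44.0) + x
x = (-165.8 − (-139.4)) / (1) = -26.4 kcal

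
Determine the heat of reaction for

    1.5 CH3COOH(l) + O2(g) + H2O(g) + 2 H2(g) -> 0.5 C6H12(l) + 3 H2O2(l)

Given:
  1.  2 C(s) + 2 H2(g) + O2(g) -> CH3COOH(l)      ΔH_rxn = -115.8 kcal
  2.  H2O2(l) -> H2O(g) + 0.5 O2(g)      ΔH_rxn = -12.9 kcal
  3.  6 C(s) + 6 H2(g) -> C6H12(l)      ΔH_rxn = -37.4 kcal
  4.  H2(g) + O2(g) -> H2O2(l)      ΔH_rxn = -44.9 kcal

eq. 1 reversed and × 3/2 (reverse to put CH3COOH(l) on the reactant side; ×3/2 to match 3/2 CH3COOH(l) in the target): (-3/2)·(-115.8) = +173.7 kcal
eq. 2 reversed (H2O(g) must end up as a reactant): +12.9 kcal
eq. 3 × 1/2 (scale by 1/2 for the 1/2 C6H12(l)): (1/2)·(-37.4) = -18.7 kcal
eq. 4 × 2: (2)·(-44.9) = -89.8 kcal
Since enthalpy is a state function, ΔH_rxn = (+173.7) + (+12.9) + (-18.7) + (-89.8) = 78.1 kcal

ΔH_rxn = 78.1 kcal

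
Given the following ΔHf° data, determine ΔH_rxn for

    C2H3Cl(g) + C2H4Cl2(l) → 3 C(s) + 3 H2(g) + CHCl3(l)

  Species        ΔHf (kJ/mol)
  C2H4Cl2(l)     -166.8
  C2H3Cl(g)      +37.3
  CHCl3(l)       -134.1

ΔH_rxn = -4.6 kJ/mol

ΔH°rxn = Σ nΔHf°(products) − Σ nΔHf°(reactants).
Products: 3·(+0.0) + 3·(+0.0) + 1·(-134.1) = -134.1
Reactants: 1·(+37.3) + 1·(-166.8) = -129.5
ΔH_rxn = (-134.1) − (-129.5) = -4.6 kJ/mol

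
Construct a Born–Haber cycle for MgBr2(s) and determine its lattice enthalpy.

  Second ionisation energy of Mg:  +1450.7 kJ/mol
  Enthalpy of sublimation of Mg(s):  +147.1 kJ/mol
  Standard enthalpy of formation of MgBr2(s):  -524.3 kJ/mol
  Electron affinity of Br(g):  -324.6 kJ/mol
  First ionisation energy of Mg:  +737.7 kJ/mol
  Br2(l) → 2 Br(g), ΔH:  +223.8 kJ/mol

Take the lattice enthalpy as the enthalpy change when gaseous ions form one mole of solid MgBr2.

U = -2434.4 kJ/mol

ΔHf° = 1·ΔHsub + 1·(ΣIE) + 1·D(Br2) + 2·EA + U
-524.3 = 1·(+147.1) + 1·(+2188.4) + 1·(+223.8) + 2·(-324.6) + U
U = -524.3 − (+1910.1) = -2434.4 kJ/mol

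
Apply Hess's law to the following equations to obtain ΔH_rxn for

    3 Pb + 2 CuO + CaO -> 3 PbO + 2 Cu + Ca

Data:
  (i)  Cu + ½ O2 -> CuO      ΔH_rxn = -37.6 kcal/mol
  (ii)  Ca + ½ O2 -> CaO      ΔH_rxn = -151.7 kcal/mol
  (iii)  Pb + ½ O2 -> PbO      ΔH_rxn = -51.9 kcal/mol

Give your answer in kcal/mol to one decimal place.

(i) reversed and × 2: (-2)·(-37.6) = +75.2 kcal/mol
(ii) reversed: +151.7 kcal/mol
(iii) × 3: (3)·(-51.9) = -155.7 kcal/mol
Summing the manipulated equations, ΔH_rxn = (-2)·(-37.6) + (-1)·(-151.7) + (3)·(-51.9) = 71.2 kcal/mol

ΔH_rxn = 71.2 kcal/mol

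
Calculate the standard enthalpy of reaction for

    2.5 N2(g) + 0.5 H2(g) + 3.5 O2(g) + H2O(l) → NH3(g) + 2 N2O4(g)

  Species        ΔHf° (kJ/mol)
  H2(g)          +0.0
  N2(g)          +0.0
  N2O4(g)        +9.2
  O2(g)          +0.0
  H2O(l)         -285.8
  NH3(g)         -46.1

ΔH°rxn = Σ nΔHf°(products) − Σ nΔHf°(reactants).
Products: 1·(-46.1) + 2·(+9.2) = -27.7
Reactants: 5/2·(+0.0) + 1/2·(+0.0) + 7/2·(+0.0) + 1·(-285.8) = -285.8
ΔH_rxn = (-27.7) − (-285.8) = 258.1 kJ/mol

ΔH_rxn = 258.1 kJ/mol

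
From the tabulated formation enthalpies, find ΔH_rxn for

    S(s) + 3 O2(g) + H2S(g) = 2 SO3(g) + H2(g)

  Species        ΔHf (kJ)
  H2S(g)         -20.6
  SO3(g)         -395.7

ΔH_rxn = -770.8 kJ

Products: 2·(-395.7) + 1·(+0.0) = -791.4
Reactants: 1·(+0.0) + 3·(+0.0) + 1·(-20.6) = -20.6
ΔH_rxn = (-791.4) − (-20.6) = -770.8 kJ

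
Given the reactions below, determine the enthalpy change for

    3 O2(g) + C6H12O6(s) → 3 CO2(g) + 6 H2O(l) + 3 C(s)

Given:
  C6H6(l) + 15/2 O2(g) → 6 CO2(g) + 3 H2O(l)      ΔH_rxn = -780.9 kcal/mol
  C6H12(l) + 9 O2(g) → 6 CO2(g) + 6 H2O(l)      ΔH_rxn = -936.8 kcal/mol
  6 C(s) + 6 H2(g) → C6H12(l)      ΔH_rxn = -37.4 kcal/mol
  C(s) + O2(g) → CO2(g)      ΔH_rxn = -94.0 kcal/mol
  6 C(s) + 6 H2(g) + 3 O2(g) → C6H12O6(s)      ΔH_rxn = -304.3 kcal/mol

ΔH_rxn = -387.9 kcal/mol

equation 1: not needed (C6H6(l) appears nowhere else).
equation 2 as written: -936.8 kcal/mol
equation 3 as written: -37.4 kcal/mol
equation 4 reversed and × 3: (-3)·(-94.0) = +282.0 kcal/mol
equation 5 reversed (C6H12O6(s) must end up as a reactant): +304.3 kcal/mol
Since enthalpy is a state function, ΔH_rxn = (1)·(-936.8) + (1)·(-37.4) + (-3)·(-94.0) + (-1)·(-304.3) = -387.9 kcal/mol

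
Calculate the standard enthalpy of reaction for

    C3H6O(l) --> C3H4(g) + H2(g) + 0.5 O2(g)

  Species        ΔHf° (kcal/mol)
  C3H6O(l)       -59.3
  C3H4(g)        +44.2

ΔH° = 103.5 kcal/mol

Products: 1·(+44.2) + 1·(+0.0) + 1/2·(+0.0) = +44.2
Reactants: 1·(-59.3) = -59.3
ΔH° = (+44.2) − (-59.3) = 103.5 kcal/mol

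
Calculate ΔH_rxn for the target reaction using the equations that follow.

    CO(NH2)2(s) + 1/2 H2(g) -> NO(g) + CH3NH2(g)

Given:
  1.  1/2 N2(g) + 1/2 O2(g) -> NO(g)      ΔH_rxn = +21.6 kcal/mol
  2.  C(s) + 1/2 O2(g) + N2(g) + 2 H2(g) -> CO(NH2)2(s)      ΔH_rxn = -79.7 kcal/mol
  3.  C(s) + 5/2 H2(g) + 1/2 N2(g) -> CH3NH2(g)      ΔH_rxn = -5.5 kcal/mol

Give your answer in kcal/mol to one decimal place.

ΔH_rxn = 95.8 kcal/mol

eq. 1 as written: +21.6 kcal/mol
eq. 2 reversed: +79.7 kcal/mol
eq. 3 as written: -5.5 kcal/mol
ΔH_rxn = (+21.6) + (+79.7) + (-5.5) = 95.8 kcal/mol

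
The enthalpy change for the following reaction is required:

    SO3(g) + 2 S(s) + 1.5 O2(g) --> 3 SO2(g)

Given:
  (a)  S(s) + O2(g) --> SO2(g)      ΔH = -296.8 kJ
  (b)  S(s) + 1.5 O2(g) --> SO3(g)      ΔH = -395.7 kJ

(a) × 3: (3)·(-296.8) = -890.4 kJ
(b) reversed: +395.7 kJ
Since enthalpy is a state function, ΔH = (3)·(-296.8) + (-1)·(-395.7) = -494.7 kJ

ΔH = -494.7 kJ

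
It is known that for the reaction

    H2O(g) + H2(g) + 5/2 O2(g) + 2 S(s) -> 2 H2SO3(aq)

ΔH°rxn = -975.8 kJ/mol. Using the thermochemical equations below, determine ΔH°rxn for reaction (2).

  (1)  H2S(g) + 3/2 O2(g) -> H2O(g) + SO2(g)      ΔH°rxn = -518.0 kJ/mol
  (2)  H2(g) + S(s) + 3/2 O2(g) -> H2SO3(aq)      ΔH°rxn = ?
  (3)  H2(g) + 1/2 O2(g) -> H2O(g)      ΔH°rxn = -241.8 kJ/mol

(1): not needed (SO2(g) appears nowhere else).
(2) × 2 (scale by 2 for the 2 H2SO3(aq)): contributes 2·x
(3) reversed: +241.8 kJ/mol
-975.8 = (+241.8) + 2·x
x = (-975.8 − (+241.8)) / (2) = -608.8 kJ/mol

ΔH°rxn = -608.8 kJ/mol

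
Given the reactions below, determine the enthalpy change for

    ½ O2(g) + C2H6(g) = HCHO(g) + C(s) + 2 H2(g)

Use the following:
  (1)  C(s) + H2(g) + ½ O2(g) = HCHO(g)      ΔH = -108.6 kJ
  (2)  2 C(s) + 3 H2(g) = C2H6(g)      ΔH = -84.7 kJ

(1) as written (HCHO(g) already on the product side): -108.6 kJ
(2) reversed (reverse to put C2H6(g) on the reactant side): +84.7 kJ
Since enthalpy is a state function, ΔH = (-108.6) + (+84.7) = -23.9 kJ

ΔH = -23.9 kJ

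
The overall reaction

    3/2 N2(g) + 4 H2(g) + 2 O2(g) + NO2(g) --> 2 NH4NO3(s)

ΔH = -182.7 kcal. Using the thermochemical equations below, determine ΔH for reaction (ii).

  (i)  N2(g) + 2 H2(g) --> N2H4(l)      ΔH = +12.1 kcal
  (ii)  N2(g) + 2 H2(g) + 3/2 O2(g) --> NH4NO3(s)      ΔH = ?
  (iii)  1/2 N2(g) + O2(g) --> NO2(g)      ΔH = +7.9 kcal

(i): not needed.
(ii) × 2: contributes 2·x
(iii) reversed: -7.9 kcal
-182.7 = (-7.9) + 2·x
x = (-182.7 − (-7.9)) / (2) = -87.4 kcal

ΔH = -87.4 kcal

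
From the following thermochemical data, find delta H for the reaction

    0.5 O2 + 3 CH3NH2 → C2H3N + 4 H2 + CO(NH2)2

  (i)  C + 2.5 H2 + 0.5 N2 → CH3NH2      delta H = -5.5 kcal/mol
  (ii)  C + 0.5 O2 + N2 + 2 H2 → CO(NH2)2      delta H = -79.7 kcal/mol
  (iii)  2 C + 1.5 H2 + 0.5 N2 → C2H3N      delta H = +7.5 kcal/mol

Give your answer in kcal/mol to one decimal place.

(i) reversed and × 3: (-3)·(-5.5) = +16.5 kcal/mol
(ii) as written: -79.7 kcal/mol
(iii) as written: +7.5 kcal/mol
Combining the equations, delta H = (+16.5) + (-79.7) + (+7.5) = -55.7 kcal/mol

delta H = -55.7 kcal/mol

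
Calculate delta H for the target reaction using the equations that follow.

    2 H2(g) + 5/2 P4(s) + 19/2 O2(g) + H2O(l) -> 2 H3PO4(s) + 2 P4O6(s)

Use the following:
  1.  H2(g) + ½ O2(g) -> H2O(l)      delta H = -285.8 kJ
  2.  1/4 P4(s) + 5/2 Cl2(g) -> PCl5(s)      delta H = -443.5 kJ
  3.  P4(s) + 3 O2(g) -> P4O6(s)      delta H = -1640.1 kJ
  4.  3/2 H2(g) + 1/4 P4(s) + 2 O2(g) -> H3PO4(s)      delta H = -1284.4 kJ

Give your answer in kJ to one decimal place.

delta H = -5563.2 kJ

eq. 1 reversed: +285.8 kJ
eq. 2: not needed.
eq. 3 × 2: (2)·(-1640.1) = -3280.2 kJ
eq. 4 × 2: (2)·(-1284.4) = -2568.8 kJ
delta H = (+285.8) + (-3280.2) + (-2568.8) = -5563.2 kJ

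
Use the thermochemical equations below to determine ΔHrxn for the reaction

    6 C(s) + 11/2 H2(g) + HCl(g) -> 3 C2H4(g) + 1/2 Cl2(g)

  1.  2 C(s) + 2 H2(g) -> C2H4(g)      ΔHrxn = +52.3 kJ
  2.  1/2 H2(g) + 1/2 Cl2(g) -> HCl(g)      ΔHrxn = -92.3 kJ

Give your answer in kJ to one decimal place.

eq. 1 × 3: (3)·(+52.3) = +156.9 kJ
eq. 2 reversed: +92.3 kJ
Combining the equations, ΔHrxn = (+156.9) + (+92.3) = 249.2 kJ

ΔHrxn = 249.2 kJ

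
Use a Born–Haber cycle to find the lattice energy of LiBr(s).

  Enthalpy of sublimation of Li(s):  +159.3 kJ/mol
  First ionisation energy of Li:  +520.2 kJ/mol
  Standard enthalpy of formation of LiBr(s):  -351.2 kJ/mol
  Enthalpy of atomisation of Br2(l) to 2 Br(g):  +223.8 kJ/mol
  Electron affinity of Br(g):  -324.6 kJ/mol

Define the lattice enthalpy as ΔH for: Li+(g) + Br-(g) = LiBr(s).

U = -818.0 kJ/mol

ΔHf° = 1·ΔHsub + 1·(ΣIE) + 1/2·D(Br2) + 1·EA + U
-351.2 = 1·(+159.3) + 1·(+520.2) + 1/2·(+223.8) + 1·(-324.6) + U
U = -351.2 − (+466.8) = -818.0 kJ/mol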